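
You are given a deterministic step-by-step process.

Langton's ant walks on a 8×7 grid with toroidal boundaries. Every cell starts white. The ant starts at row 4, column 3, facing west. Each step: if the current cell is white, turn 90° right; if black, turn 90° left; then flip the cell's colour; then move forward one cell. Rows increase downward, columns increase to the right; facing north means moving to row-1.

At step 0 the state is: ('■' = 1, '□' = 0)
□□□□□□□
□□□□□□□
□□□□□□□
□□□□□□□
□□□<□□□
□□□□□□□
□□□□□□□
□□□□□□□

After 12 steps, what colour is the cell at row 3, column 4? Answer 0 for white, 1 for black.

1

t=0: □□□□□□□
□□□□□□□
□□□□□□□
□□□□□□□
□□□<□□□
□□□□□□□
□□□□□□□
□□□□□□□
t=1: □□□□□□□
□□□□□□□
□□□□□□□
□□□^□□□
□□□■□□□
□□□□□□□
□□□□□□□
□□□□□□□
t=2: □□□□□□□
□□□□□□□
□□□□□□□
□□□■>□□
□□□■□□□
□□□□□□□
□□□□□□□
□□□□□□□
t=3: □□□□□□□
□□□□□□□
□□□□□□□
□□□■■□□
□□□■v□□
□□□□□□□
□□□□□□□
□□□□□□□
t=4: □□□□□□□
□□□□□□□
□□□□□□□
□□□■■□□
□□□<■□□
□□□□□□□
□□□□□□□
□□□□□□□
t=5: □□□□□□□
□□□□□□□
□□□□□□□
□□□■■□□
□□□□■□□
□□□v□□□
□□□□□□□
□□□□□□□
t=6: □□□□□□□
□□□□□□□
□□□□□□□
□□□■■□□
□□□□■□□
□□<■□□□
□□□□□□□
□□□□□□□
t=7: □□□□□□□
□□□□□□□
□□□□□□□
□□□■■□□
□□^□■□□
□□■■□□□
□□□□□□□
□□□□□□□
t=8: □□□□□□□
□□□□□□□
□□□□□□□
□□□■■□□
□□■>■□□
□□■■□□□
□□□□□□□
□□□□□□□
t=9: □□□□□□□
□□□□□□□
□□□□□□□
□□□■■□□
□□■■■□□
□□■v□□□
□□□□□□□
□□□□□□□
t=10: □□□□□□□
□□□□□□□
□□□□□□□
□□□■■□□
□□■■■□□
□□■□>□□
□□□□□□□
□□□□□□□
t=11: □□□□□□□
□□□□□□□
□□□□□□□
□□□■■□□
□□■■■□□
□□■□■□□
□□□□v□□
□□□□□□□
t=12: □□□□□□□
□□□□□□□
□□□□□□□
□□□■■□□
□□■■■□□
□□■□■□□
□□□<■□□
□□□□□□□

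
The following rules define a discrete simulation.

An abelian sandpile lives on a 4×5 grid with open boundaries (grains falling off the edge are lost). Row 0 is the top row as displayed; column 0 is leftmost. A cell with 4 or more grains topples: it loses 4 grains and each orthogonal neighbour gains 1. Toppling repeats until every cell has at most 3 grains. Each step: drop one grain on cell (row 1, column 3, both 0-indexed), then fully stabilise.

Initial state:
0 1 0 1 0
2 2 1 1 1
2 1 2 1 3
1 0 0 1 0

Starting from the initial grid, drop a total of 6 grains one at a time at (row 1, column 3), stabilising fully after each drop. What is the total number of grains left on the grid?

26

0) 0 1 0 1 0
2 2 1 1 1
2 1 2 1 3
1 0 0 1 0
1) 0 1 0 1 0
2 2 1 2 1
2 1 2 1 3
1 0 0 1 0
2) 0 1 0 1 0
2 2 1 3 1
2 1 2 1 3
1 0 0 1 0
3) 0 1 0 2 0
2 2 2 0 2
2 1 2 2 3
1 0 0 1 0
4) 0 1 0 2 0
2 2 2 1 2
2 1 2 2 3
1 0 0 1 0
5) 0 1 0 2 0
2 2 2 2 2
2 1 2 2 3
1 0 0 1 0
6) 0 1 0 2 0
2 2 2 3 2
2 1 2 2 3
1 0 0 1 0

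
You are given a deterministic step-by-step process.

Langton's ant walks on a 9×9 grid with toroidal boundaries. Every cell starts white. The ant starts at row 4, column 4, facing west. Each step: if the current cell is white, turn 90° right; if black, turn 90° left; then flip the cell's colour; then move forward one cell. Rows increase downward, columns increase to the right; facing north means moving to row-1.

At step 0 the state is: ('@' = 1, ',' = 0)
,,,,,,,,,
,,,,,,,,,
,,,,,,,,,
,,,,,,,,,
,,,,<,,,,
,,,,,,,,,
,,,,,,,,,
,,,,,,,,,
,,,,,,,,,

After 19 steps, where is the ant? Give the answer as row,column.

6,5

step 0: ,,,,,,,,,
,,,,,,,,,
,,,,,,,,,
,,,,,,,,,
,,,,<,,,,
,,,,,,,,,
,,,,,,,,,
,,,,,,,,,
,,,,,,,,,
step 1: ,,,,,,,,,
,,,,,,,,,
,,,,,,,,,
,,,,^,,,,
,,,,@,,,,
,,,,,,,,,
,,,,,,,,,
,,,,,,,,,
,,,,,,,,,
step 2: ,,,,,,,,,
,,,,,,,,,
,,,,,,,,,
,,,,@>,,,
,,,,@,,,,
,,,,,,,,,
,,,,,,,,,
,,,,,,,,,
,,,,,,,,,
step 3: ,,,,,,,,,
,,,,,,,,,
,,,,,,,,,
,,,,@@,,,
,,,,@v,,,
,,,,,,,,,
,,,,,,,,,
,,,,,,,,,
,,,,,,,,,
step 4: ,,,,,,,,,
,,,,,,,,,
,,,,,,,,,
,,,,@@,,,
,,,,<@,,,
,,,,,,,,,
,,,,,,,,,
,,,,,,,,,
,,,,,,,,,
step 5: ,,,,,,,,,
,,,,,,,,,
,,,,,,,,,
,,,,@@,,,
,,,,,@,,,
,,,,v,,,,
,,,,,,,,,
,,,,,,,,,
,,,,,,,,,
step 6: ,,,,,,,,,
,,,,,,,,,
,,,,,,,,,
,,,,@@,,,
,,,,,@,,,
,,,<@,,,,
,,,,,,,,,
,,,,,,,,,
,,,,,,,,,
step 7: ,,,,,,,,,
,,,,,,,,,
,,,,,,,,,
,,,,@@,,,
,,,^,@,,,
,,,@@,,,,
,,,,,,,,,
,,,,,,,,,
,,,,,,,,,
step 8: ,,,,,,,,,
,,,,,,,,,
,,,,,,,,,
,,,,@@,,,
,,,@>@,,,
,,,@@,,,,
,,,,,,,,,
,,,,,,,,,
,,,,,,,,,
step 9: ,,,,,,,,,
,,,,,,,,,
,,,,,,,,,
,,,,@@,,,
,,,@@@,,,
,,,@v,,,,
,,,,,,,,,
,,,,,,,,,
,,,,,,,,,
step 10: ,,,,,,,,,
,,,,,,,,,
,,,,,,,,,
,,,,@@,,,
,,,@@@,,,
,,,@,>,,,
,,,,,,,,,
,,,,,,,,,
,,,,,,,,,
step 11: ,,,,,,,,,
,,,,,,,,,
,,,,,,,,,
,,,,@@,,,
,,,@@@,,,
,,,@,@,,,
,,,,,v,,,
,,,,,,,,,
,,,,,,,,,
step 12: ,,,,,,,,,
,,,,,,,,,
,,,,,,,,,
,,,,@@,,,
,,,@@@,,,
,,,@,@,,,
,,,,<@,,,
,,,,,,,,,
,,,,,,,,,
step 13: ,,,,,,,,,
,,,,,,,,,
,,,,,,,,,
,,,,@@,,,
,,,@@@,,,
,,,@^@,,,
,,,,@@,,,
,,,,,,,,,
,,,,,,,,,
step 14: ,,,,,,,,,
,,,,,,,,,
,,,,,,,,,
,,,,@@,,,
,,,@@@,,,
,,,@@>,,,
,,,,@@,,,
,,,,,,,,,
,,,,,,,,,
step 15: ,,,,,,,,,
,,,,,,,,,
,,,,,,,,,
,,,,@@,,,
,,,@@^,,,
,,,@@,,,,
,,,,@@,,,
,,,,,,,,,
,,,,,,,,,
step 16: ,,,,,,,,,
,,,,,,,,,
,,,,,,,,,
,,,,@@,,,
,,,@<,,,,
,,,@@,,,,
,,,,@@,,,
,,,,,,,,,
,,,,,,,,,
step 17: ,,,,,,,,,
,,,,,,,,,
,,,,,,,,,
,,,,@@,,,
,,,@,,,,,
,,,@v,,,,
,,,,@@,,,
,,,,,,,,,
,,,,,,,,,
step 18: ,,,,,,,,,
,,,,,,,,,
,,,,,,,,,
,,,,@@,,,
,,,@,,,,,
,,,@,>,,,
,,,,@@,,,
,,,,,,,,,
,,,,,,,,,
step 19: ,,,,,,,,,
,,,,,,,,,
,,,,,,,,,
,,,,@@,,,
,,,@,,,,,
,,,@,@,,,
,,,,@v,,,
,,,,,,,,,
,,,,,,,,,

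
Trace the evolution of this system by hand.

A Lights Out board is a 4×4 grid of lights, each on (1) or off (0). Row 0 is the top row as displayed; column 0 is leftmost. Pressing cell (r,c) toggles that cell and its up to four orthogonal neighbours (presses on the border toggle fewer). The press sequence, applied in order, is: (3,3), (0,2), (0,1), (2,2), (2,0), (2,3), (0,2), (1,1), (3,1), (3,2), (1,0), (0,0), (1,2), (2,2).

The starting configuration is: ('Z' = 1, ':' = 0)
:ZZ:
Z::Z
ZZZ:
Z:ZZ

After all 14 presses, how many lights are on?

k=0  :ZZ:
Z::Z
ZZZ:
Z:ZZ
k=1  :ZZ:
Z::Z
ZZZZ
Z:::
k=2  :::Z
Z:ZZ
ZZZZ
Z:::
k=3  ZZZZ
ZZZZ
ZZZZ
Z:::
k=4  ZZZZ
ZZ:Z
Z:::
Z:Z:
k=5  ZZZZ
:Z:Z
:Z::
::Z:
k=6  ZZZZ
:Z::
:ZZZ
::ZZ
k=7  Z:::
:ZZ:
:ZZZ
::ZZ
k=8  ZZ::
Z:::
::ZZ
::ZZ
k=9  ZZ::
Z:::
:ZZZ
ZZ:Z
k=10  ZZ::
Z:::
:Z:Z
Z:Z:
k=11  :Z::
:Z::
ZZ:Z
Z:Z:
k=12  Z:::
ZZ::
ZZ:Z
Z:Z:
k=13  Z:Z:
Z:ZZ
ZZZZ
Z:Z:
k=14  Z:Z:
Z::Z
Z:::
Z:::

6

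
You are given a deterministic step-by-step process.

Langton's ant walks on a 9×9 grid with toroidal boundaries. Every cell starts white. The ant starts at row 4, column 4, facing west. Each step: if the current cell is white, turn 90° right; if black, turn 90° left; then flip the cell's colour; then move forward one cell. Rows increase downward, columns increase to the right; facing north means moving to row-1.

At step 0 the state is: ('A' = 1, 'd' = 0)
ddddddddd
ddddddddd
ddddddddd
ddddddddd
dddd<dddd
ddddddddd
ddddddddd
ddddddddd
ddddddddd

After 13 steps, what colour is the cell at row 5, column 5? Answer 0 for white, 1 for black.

1

[0] ddddddddd
ddddddddd
ddddddddd
ddddddddd
dddd<dddd
ddddddddd
ddddddddd
ddddddddd
ddddddddd
[1] ddddddddd
ddddddddd
ddddddddd
dddd^dddd
ddddAdddd
ddddddddd
ddddddddd
ddddddddd
ddddddddd
[2] ddddddddd
ddddddddd
ddddddddd
ddddA>ddd
ddddAdddd
ddddddddd
ddddddddd
ddddddddd
ddddddddd
[3] ddddddddd
ddddddddd
ddddddddd
ddddAAddd
ddddAvddd
ddddddddd
ddddddddd
ddddddddd
ddddddddd
[4] ddddddddd
ddddddddd
ddddddddd
ddddAAddd
dddd<Addd
ddddddddd
ddddddddd
ddddddddd
ddddddddd
[5] ddddddddd
ddddddddd
ddddddddd
ddddAAddd
dddddAddd
ddddvdddd
ddddddddd
ddddddddd
ddddddddd
[6] ddddddddd
ddddddddd
ddddddddd
ddddAAddd
dddddAddd
ddd<Adddd
ddddddddd
ddddddddd
ddddddddd
[7] ddddddddd
ddddddddd
ddddddddd
ddddAAddd
ddd^dAddd
dddAAdddd
ddddddddd
ddddddddd
ddddddddd
[8] ddddddddd
ddddddddd
ddddddddd
ddddAAddd
dddA>Addd
dddAAdddd
ddddddddd
ddddddddd
ddddddddd
[9] ddddddddd
ddddddddd
ddddddddd
ddddAAddd
dddAAAddd
dddAvdddd
ddddddddd
ddddddddd
ddddddddd
[10] ddddddddd
ddddddddd
ddddddddd
ddddAAddd
dddAAAddd
dddAd>ddd
ddddddddd
ddddddddd
ddddddddd
[11] ddddddddd
ddddddddd
ddddddddd
ddddAAddd
dddAAAddd
dddAdAddd
dddddvddd
ddddddddd
ddddddddd
[12] ddddddddd
ddddddddd
ddddddddd
ddddAAddd
dddAAAddd
dddAdAddd
dddd<Addd
ddddddddd
ddddddddd
[13] ddddddddd
ddddddddd
ddddddddd
ddddAAddd
dddAAAddd
dddA^Addd
ddddAAddd
ddddddddd
ddddddddd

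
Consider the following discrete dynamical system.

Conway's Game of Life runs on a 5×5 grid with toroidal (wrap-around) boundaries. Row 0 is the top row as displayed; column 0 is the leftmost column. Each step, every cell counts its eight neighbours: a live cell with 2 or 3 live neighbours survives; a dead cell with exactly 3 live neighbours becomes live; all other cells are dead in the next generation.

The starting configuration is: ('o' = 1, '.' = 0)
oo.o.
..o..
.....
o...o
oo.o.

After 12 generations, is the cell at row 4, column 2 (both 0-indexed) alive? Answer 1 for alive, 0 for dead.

t=0: oo.o.
..o..
.....
o...o
oo.o.
t=1: o..o.
.oo..
.....
oo..o
...o.
t=2: .o.oo
.oo..
..o..
o...o
.ooo.
t=3: ....o
oo...
o.oo.
o...o
.o...
t=4: .o...
oooo.
..oo.
o.ooo
....o
t=5: .o.oo
o..oo
.....
ooo..
.oo.o
t=6: .o...
o.oo.
..oo.
o.oo.
....o
t=7: ooooo
...oo
.....
.oo..
ooooo
t=8: .....
.o...
..oo.
....o
.....
t=9: .....
..o..
..oo.
...o.
.....
t=10: .....
..oo.
..oo.
..oo.
.....
t=11: .....
..oo.
.o..o
..oo.
.....
t=12: .....
..oo.
.o..o
..oo.
.....

0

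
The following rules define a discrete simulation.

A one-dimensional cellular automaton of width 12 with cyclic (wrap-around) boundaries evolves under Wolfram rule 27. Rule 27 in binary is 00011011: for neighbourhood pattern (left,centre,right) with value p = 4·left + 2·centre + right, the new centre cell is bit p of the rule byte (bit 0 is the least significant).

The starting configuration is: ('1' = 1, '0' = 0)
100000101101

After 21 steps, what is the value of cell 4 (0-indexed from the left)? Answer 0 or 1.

0

step 0: 100000101101
step 1: 011111001001
step 2: 010000110110
step 3: 101111100101
step 4: 001000011001
step 5: 110111110110
step 6: 100100000100
step 7: 011011111011
step 8: 010010000010
step 9: 101101111101
step 10: 001001000001
step 11: 110110111110
step 12: 100100100000
step 13: 011011011111
step 14: 010010010000
step 15: 101101101111
step 16: 001001001000
step 17: 110110110111
step 18: 000100100100
step 19: 111011011011
step 20: 000010010010
step 21: 111101101101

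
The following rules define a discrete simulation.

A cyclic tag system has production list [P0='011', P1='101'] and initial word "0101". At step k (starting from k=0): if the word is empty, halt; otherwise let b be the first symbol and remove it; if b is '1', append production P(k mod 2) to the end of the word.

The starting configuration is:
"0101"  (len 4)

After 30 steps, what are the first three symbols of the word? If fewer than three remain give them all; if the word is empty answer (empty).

t=0: "0101"  (len 4)
t=1: "101"  (len 3)
t=2: "01101"  (len 5)
t=3: "1101"  (len 4)
t=4: "101101"  (len 6)
t=5: "01101011"  (len 8)
t=6: "1101011"  (len 7)
t=7: "101011011"  (len 9)
t=8: "01011011101"  (len 11)
t=9: "1011011101"  (len 10)
t=10: "011011101101"  (len 12)
t=11: "11011101101"  (len 11)
t=12: "1011101101101"  (len 13)
t=13: "011101101101011"  (len 15)
t=14: "11101101101011"  (len 14)
t=15: "1101101101011011"  (len 16)
t=16: "101101101011011101"  (len 18)
t=17: "01101101011011101011"  (len 20)
t=18: "1101101011011101011"  (len 19)
t=19: "101101011011101011011"  (len 21)
t=20: "01101011011101011011101"  (len 23)
t=21: "1101011011101011011101"  (len 22)
t=22: "101011011101011011101101"  (len 24)
t=23: "01011011101011011101101011"  (len 26)
t=24: "1011011101011011101101011"  (len 25)
t=25: "011011101011011101101011011"  (len 27)
t=26: "11011101011011101101011011"  (len 26)
t=27: "1011101011011101101011011011"  (len 28)
t=28: "011101011011101101011011011101"  (len 30)
t=29: "11101011011101101011011011101"  (len 29)
t=30: "1101011011101101011011011101101"  (len 31)

110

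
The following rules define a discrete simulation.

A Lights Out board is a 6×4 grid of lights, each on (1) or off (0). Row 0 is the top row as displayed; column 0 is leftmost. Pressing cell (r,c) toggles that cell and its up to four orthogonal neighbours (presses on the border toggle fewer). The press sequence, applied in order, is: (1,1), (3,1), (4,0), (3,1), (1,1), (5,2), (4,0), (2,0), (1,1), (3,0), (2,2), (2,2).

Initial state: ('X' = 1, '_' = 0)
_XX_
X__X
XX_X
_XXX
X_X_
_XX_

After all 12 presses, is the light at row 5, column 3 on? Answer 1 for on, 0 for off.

1

gen 0: _XX_
X__X
XX_X
_XXX
X_X_
_XX_
gen 1: __X_
_XXX
X__X
_XXX
X_X_
_XX_
gen 2: __X_
_XXX
XX_X
X__X
XXX_
_XX_
gen 3: __X_
_XXX
XX_X
___X
__X_
XXX_
gen 4: __X_
_XXX
X__X
XXXX
_XX_
XXX_
gen 5: _XX_
X__X
XX_X
XXXX
_XX_
XXX_
gen 6: _XX_
X__X
XX_X
XXXX
_X__
X__X
gen 7: _XX_
X__X
XX_X
_XXX
X___
___X
gen 8: _XX_
___X
___X
XXXX
X___
___X
gen 9: __X_
XXXX
_X_X
XXXX
X___
___X
gen 10: __X_
XXXX
XX_X
__XX
____
___X
gen 11: __X_
XX_X
X_X_
___X
____
___X
gen 12: __X_
XXXX
XX_X
__XX
____
___X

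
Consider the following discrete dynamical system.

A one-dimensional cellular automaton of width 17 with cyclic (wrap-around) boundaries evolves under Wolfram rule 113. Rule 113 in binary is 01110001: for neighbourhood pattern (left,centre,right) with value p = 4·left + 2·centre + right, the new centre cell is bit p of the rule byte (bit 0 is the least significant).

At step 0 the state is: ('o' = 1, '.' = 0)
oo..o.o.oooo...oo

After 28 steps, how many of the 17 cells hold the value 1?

9

0) oo..o.o.oooo...oo
1) .oo..o.o...ooo...
2) ..oo..o.oo...oooo
3) o..oo..o.ooo....o
4) oo..oo..o..oooo..
5) .oo..oo..o....oo.
6) ..oo..oo..ooo..oo
7) o..oo..oo...oo..o
8) oo..oo..ooo..oo..
9) .oo..oo...oo..oo.
10) ..oo..ooo..oo..oo
11) o..oo...oo..oo..o
12) oo..ooo..oo..oo..
13) .oo...oo..oo..oo.
14) ..ooo..oo..oo..oo
15) o...oo..oo..oo..o
16) ooo..oo..oo..oo..
17) ..oo..oo..oo..oo.
18) o..oo..oo..oo..oo
19) oo..oo..oo..oo...
20) .oo..oo..oo..ooo.
21) ..oo..oo..oo...oo
22) o..oo..oo..ooo..o
23) oo..oo..oo...oo..
24) .oo..oo..ooo..oo.
25) ..oo..oo...oo..oo
26) o..oo..ooo..oo..o
27) oo..oo...oo..oo..
28) .oo..ooo..oo..oo.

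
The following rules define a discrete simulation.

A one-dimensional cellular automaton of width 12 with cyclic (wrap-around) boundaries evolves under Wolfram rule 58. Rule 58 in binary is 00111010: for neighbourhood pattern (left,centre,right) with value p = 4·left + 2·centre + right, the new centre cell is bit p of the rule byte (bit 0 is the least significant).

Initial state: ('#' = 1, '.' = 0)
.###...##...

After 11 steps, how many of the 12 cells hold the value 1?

0) .###...##...
1) ##..#.##.#..
2) #.##.##.#.##
3) .##.##.#.##.
4) ##.##.#.##.#
5) ..##.#.##.##
6) ###.#.##.##.
7) #..#.##.##.#
8) .##.##.##.##
9) ##.##.##.##.
10) #.##.##.##.#
11) .##.##.##.##

8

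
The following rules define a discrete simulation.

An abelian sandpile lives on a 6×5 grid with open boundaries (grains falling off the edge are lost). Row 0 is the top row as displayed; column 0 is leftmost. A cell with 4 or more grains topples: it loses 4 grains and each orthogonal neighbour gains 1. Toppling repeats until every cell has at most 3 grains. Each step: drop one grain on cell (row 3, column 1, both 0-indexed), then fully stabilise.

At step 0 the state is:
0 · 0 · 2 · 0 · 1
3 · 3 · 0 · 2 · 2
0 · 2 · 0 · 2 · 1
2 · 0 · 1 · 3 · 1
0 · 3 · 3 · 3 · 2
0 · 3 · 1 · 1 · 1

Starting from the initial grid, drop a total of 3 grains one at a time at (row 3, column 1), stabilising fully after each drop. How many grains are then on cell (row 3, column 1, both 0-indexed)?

3

k=0  0 · 0 · 2 · 0 · 1
3 · 3 · 0 · 2 · 2
0 · 2 · 0 · 2 · 1
2 · 0 · 1 · 3 · 1
0 · 3 · 3 · 3 · 2
0 · 3 · 1 · 1 · 1
k=1  0 · 0 · 2 · 0 · 1
3 · 3 · 0 · 2 · 2
0 · 2 · 0 · 2 · 1
2 · 1 · 1 · 3 · 1
0 · 3 · 3 · 3 · 2
0 · 3 · 1 · 1 · 1
k=2  0 · 0 · 2 · 0 · 1
3 · 3 · 0 · 2 · 2
0 · 2 · 0 · 2 · 1
2 · 2 · 1 · 3 · 1
0 · 3 · 3 · 3 · 2
0 · 3 · 1 · 1 · 1
k=3  0 · 0 · 2 · 0 · 1
3 · 3 · 0 · 2 · 2
0 · 2 · 0 · 2 · 1
2 · 3 · 1 · 3 · 1
0 · 3 · 3 · 3 · 2
0 · 3 · 1 · 1 · 1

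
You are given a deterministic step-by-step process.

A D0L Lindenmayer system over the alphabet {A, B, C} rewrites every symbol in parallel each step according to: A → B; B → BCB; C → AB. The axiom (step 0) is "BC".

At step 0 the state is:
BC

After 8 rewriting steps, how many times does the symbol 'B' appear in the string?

2147

k=0  BC
k=1  BCBAB
k=2  BCBABBCBBBCB
k=3  BCBABBCBBBCBBCBABBCBBCBBCBABBCB
k=4  BCBABBCBBBCBBCBABBCBBCBBCBABBCBBCBABBCBBBCBBCBABBCBBCBABBCBBCBABBCBBBCBBCBABBCB
k=5  BCBABBCBBBCBBCBABBCBBCBBCBABBCBBCBABBCBBBCBBCBABBCBBCBABBC…CBABBCBBCBABBCBBBCBBCBABBCBBCBBCBABBCBBCBABBCBBBCBBCBABBCB  (len 201)
k=6  BCBABBCBBBCBBCBABBCBBCBBCBABBCBBCBABBCBBBCBBCBABBCBBCBABBC…CBABBCBBCBABBCBBBCBBCBABBCBBCBBCBABBCBBCBABBCBBBCBBCBABBCB  (len 512)
k=7  BCBABBCBBBCBBCBABBCBBCBBCBABBCBBCBABBCBBBCBBCBABBCBBCBABBC…CBABBCBBCBABBCBBBCBBCBABBCBBCBBCBABBCBBCBABBCBBBCBBCBABBCB  (len 1304)
k=8  BCBABBCBBBCBBCBABBCBBCBBCBABBCBBCBABBCBBBCBBCBABBCBBCBABBC…CBABBCBBCBABBCBBBCBBCBABBCBBCBBCBABBCBBCBABBCBBBCBBCBABBCB  (len 3321)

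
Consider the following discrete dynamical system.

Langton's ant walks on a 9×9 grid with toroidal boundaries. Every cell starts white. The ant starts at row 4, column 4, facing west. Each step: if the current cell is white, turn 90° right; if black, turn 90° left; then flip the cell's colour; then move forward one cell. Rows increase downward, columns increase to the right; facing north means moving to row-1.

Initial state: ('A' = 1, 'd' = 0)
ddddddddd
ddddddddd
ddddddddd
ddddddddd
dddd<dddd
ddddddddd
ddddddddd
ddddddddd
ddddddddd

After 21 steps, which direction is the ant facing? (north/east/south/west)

south

k=0  ddddddddd
ddddddddd
ddddddddd
ddddddddd
dddd<dddd
ddddddddd
ddddddddd
ddddddddd
ddddddddd
k=1  ddddddddd
ddddddddd
ddddddddd
dddd^dddd
ddddAdddd
ddddddddd
ddddddddd
ddddddddd
ddddddddd
k=2  ddddddddd
ddddddddd
ddddddddd
ddddA>ddd
ddddAdddd
ddddddddd
ddddddddd
ddddddddd
ddddddddd
k=3  ddddddddd
ddddddddd
ddddddddd
ddddAAddd
ddddAvddd
ddddddddd
ddddddddd
ddddddddd
ddddddddd
k=4  ddddddddd
ddddddddd
ddddddddd
ddddAAddd
dddd<Addd
ddddddddd
ddddddddd
ddddddddd
ddddddddd
k=5  ddddddddd
ddddddddd
ddddddddd
ddddAAddd
dddddAddd
ddddvdddd
ddddddddd
ddddddddd
ddddddddd
k=6  ddddddddd
ddddddddd
ddddddddd
ddddAAddd
dddddAddd
ddd<Adddd
ddddddddd
ddddddddd
ddddddddd
k=7  ddddddddd
ddddddddd
ddddddddd
ddddAAddd
ddd^dAddd
dddAAdddd
ddddddddd
ddddddddd
ddddddddd
k=8  ddddddddd
ddddddddd
ddddddddd
ddddAAddd
dddA>Addd
dddAAdddd
ddddddddd
ddddddddd
ddddddddd
k=9  ddddddddd
ddddddddd
ddddddddd
ddddAAddd
dddAAAddd
dddAvdddd
ddddddddd
ddddddddd
ddddddddd
k=10  ddddddddd
ddddddddd
ddddddddd
ddddAAddd
dddAAAddd
dddAd>ddd
ddddddddd
ddddddddd
ddddddddd
k=11  ddddddddd
ddddddddd
ddddddddd
ddddAAddd
dddAAAddd
dddAdAddd
dddddvddd
ddddddddd
ddddddddd
k=12  ddddddddd
ddddddddd
ddddddddd
ddddAAddd
dddAAAddd
dddAdAddd
dddd<Addd
ddddddddd
ddddddddd
k=13  ddddddddd
ddddddddd
ddddddddd
ddddAAddd
dddAAAddd
dddA^Addd
ddddAAddd
ddddddddd
ddddddddd
k=14  ddddddddd
ddddddddd
ddddddddd
ddddAAddd
dddAAAddd
dddAA>ddd
ddddAAddd
ddddddddd
ddddddddd
k=15  ddddddddd
ddddddddd
ddddddddd
ddddAAddd
dddAA^ddd
dddAAdddd
ddddAAddd
ddddddddd
ddddddddd
k=16  ddddddddd
ddddddddd
ddddddddd
ddddAAddd
dddA<dddd
dddAAdddd
ddddAAddd
ddddddddd
ddddddddd
k=17  ddddddddd
ddddddddd
ddddddddd
ddddAAddd
dddAddddd
dddAvdddd
ddddAAddd
ddddddddd
ddddddddd
k=18  ddddddddd
ddddddddd
ddddddddd
ddddAAddd
dddAddddd
dddAd>ddd
ddddAAddd
ddddddddd
ddddddddd
k=19  ddddddddd
ddddddddd
ddddddddd
ddddAAddd
dddAddddd
dddAdAddd
ddddAvddd
ddddddddd
ddddddddd
k=20  ddddddddd
ddddddddd
ddddddddd
ddddAAddd
dddAddddd
dddAdAddd
ddddAd>dd
ddddddddd
ddddddddd
k=21  ddddddddd
ddddddddd
ddddddddd
ddddAAddd
dddAddddd
dddAdAddd
ddddAdAdd
ddddddvdd
ddddddddd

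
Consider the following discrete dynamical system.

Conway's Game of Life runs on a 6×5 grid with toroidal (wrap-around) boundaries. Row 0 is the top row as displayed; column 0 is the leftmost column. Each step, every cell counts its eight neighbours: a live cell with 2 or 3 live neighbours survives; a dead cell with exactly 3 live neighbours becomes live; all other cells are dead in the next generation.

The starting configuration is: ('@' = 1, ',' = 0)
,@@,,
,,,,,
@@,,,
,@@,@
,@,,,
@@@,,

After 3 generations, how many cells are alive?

10

t=0: ,@@,,
,,,,,
@@,,,
,@@,@
,@,,,
@@@,,
t=1: @,@,,
@,@,,
@@@,,
,,@,,
,,,@,
@,,,,
t=2: @,,,@
@,@@@
@,@@,
,,@@,
,,,,,
,@,,@
t=3: ,,@,,
,,@,,
@,,,,
,@@@@
,,@@,
,,,,@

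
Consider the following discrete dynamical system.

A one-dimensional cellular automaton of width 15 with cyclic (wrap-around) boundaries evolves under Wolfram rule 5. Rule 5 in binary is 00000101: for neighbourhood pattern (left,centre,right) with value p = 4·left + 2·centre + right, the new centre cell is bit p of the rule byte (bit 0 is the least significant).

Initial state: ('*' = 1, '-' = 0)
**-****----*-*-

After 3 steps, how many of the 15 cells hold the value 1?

4

k=0  **-****----*-*-
k=1  --------**-*-*-
k=2  *******----*-*-
k=3  --------**-*-*-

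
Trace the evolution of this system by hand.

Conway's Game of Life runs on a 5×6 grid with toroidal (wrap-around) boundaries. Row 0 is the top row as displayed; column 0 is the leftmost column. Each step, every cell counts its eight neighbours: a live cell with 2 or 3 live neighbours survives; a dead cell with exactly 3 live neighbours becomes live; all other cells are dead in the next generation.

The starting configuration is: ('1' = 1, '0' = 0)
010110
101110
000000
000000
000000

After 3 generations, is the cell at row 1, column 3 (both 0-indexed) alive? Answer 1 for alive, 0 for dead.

0

gen 0: 010110
101110
000000
000000
000000
gen 1: 010011
011011
000100
000000
000000
gen 2: 011111
011001
001110
000000
000000
gen 3: 010111
000001
011110
000100
001110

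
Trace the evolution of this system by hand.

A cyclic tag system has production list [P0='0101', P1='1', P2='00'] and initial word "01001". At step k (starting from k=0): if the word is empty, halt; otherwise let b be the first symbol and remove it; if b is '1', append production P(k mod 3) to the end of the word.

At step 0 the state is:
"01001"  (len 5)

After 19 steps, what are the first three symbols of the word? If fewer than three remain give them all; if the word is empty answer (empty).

0) "01001"  (len 5)
1) "1001"  (len 4)
2) "0011"  (len 4)
3) "011"  (len 3)
4) "11"  (len 2)
5) "11"  (len 2)
6) "100"  (len 3)
7) "000101"  (len 6)
8) "00101"  (len 5)
9) "0101"  (len 4)
10) "101"  (len 3)
11) "011"  (len 3)
12) "11"  (len 2)
13) "10101"  (len 5)
14) "01011"  (len 5)
15) "1011"  (len 4)
16) "0110101"  (len 7)
17) "110101"  (len 6)
18) "1010100"  (len 7)
19) "0101000101"  (len 10)

010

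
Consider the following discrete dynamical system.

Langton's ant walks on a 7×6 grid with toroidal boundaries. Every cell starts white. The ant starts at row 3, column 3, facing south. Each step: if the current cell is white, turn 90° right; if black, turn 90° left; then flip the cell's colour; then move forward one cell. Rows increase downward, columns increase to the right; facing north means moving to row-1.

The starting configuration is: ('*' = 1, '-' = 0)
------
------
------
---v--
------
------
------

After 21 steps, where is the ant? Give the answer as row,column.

1,0

step 0: ------
------
------
---v--
------
------
------
step 1: ------
------
------
--<*--
------
------
------
step 2: ------
------
--^---
--**--
------
------
------
step 3: ------
------
--*>--
--**--
------
------
------
step 4: ------
------
--**--
--*v--
------
------
------
step 5: ------
------
--**--
--*->-
------
------
------
step 6: ------
------
--**--
--*-*-
----v-
------
------
step 7: ------
------
--**--
--*-*-
---<*-
------
------
step 8: ------
------
--**--
--*^*-
---**-
------
------
step 9: ------
------
--**--
--**>-
---**-
------
------
step 10: ------
------
--**^-
--**--
---**-
------
------
step 11: ------
------
--***>
--**--
---**-
------
------
step 12: ------
------
--****
--**-v
---**-
------
------
step 13: ------
------
--****
--**<*
---**-
------
------
step 14: ------
------
--**^*
--****
---**-
------
------
step 15: ------
------
--*<-*
--****
---**-
------
------
step 16: ------
------
--*--*
--*v**
---**-
------
------
step 17: ------
------
--*--*
--*->*
---**-
------
------
step 18: ------
------
--*-^*
--*--*
---**-
------
------
step 19: ------
------
--*-*>
--*--*
---**-
------
------
step 20: ------
-----^
--*-*-
--*--*
---**-
------
------
step 21: ------
>----*
--*-*-
--*--*
---**-
------
------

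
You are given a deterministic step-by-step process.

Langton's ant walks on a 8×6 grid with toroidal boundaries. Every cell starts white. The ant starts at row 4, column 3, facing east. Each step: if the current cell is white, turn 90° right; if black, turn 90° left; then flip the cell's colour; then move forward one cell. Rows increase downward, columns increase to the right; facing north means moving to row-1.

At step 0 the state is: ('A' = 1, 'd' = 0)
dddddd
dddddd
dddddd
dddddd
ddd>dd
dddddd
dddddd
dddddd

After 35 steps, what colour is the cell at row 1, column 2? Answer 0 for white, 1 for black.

1

k=0  dddddd
dddddd
dddddd
dddddd
ddd>dd
dddddd
dddddd
dddddd
k=1  dddddd
dddddd
dddddd
dddddd
dddAdd
dddvdd
dddddd
dddddd
k=2  dddddd
dddddd
dddddd
dddddd
dddAdd
dd<Add
dddddd
dddddd
k=3  dddddd
dddddd
dddddd
dddddd
dd^Add
ddAAdd
dddddd
dddddd
k=4  dddddd
dddddd
dddddd
dddddd
ddA>dd
ddAAdd
dddddd
dddddd
k=5  dddddd
dddddd
dddddd
ddd^dd
ddAddd
ddAAdd
dddddd
dddddd
k=6  dddddd
dddddd
dddddd
dddA>d
ddAddd
ddAAdd
dddddd
dddddd
k=7  dddddd
dddddd
dddddd
dddAAd
ddAdvd
ddAAdd
dddddd
dddddd
k=8  dddddd
dddddd
dddddd
dddAAd
ddA<Ad
ddAAdd
dddddd
dddddd
k=9  dddddd
dddddd
dddddd
ddd^Ad
ddAAAd
ddAAdd
dddddd
dddddd
k=10  dddddd
dddddd
dddddd
dd<dAd
ddAAAd
ddAAdd
dddddd
dddddd
k=11  dddddd
dddddd
dd^ddd
ddAdAd
ddAAAd
ddAAdd
dddddd
dddddd
k=12  dddddd
dddddd
ddA>dd
ddAdAd
ddAAAd
ddAAdd
dddddd
dddddd
k=13  dddddd
dddddd
ddAAdd
ddAvAd
ddAAAd
ddAAdd
dddddd
dddddd
k=14  dddddd
dddddd
ddAAdd
dd<AAd
ddAAAd
ddAAdd
dddddd
dddddd
k=15  dddddd
dddddd
ddAAdd
dddAAd
ddvAAd
ddAAdd
dddddd
dddddd
k=16  dddddd
dddddd
ddAAdd
dddAAd
ddd>Ad
ddAAdd
dddddd
dddddd
k=17  dddddd
dddddd
ddAAdd
ddd^Ad
ddddAd
ddAAdd
dddddd
dddddd
k=18  dddddd
dddddd
ddAAdd
dd<dAd
ddddAd
ddAAdd
dddddd
dddddd
k=19  dddddd
dddddd
dd^Add
ddAdAd
ddddAd
ddAAdd
dddddd
dddddd
k=20  dddddd
dddddd
d<dAdd
ddAdAd
ddddAd
ddAAdd
dddddd
dddddd
k=21  dddddd
d^dddd
dAdAdd
ddAdAd
ddddAd
ddAAdd
dddddd
dddddd
k=22  dddddd
dA>ddd
dAdAdd
ddAdAd
ddddAd
ddAAdd
dddddd
dddddd
k=23  dddddd
dAAddd
dAvAdd
ddAdAd
ddddAd
ddAAdd
dddddd
dddddd
k=24  dddddd
dAAddd
d<AAdd
ddAdAd
ddddAd
ddAAdd
dddddd
dddddd
k=25  dddddd
dAAddd
ddAAdd
dvAdAd
ddddAd
ddAAdd
dddddd
dddddd
k=26  dddddd
dAAddd
ddAAdd
<AAdAd
ddddAd
ddAAdd
dddddd
dddddd
k=27  dddddd
dAAddd
^dAAdd
AAAdAd
ddddAd
ddAAdd
dddddd
dddddd
k=28  dddddd
dAAddd
A>AAdd
AAAdAd
ddddAd
ddAAdd
dddddd
dddddd
k=29  dddddd
dAAddd
AAAAdd
AvAdAd
ddddAd
ddAAdd
dddddd
dddddd
k=30  dddddd
dAAddd
AAAAdd
Ad>dAd
ddddAd
ddAAdd
dddddd
dddddd
k=31  dddddd
dAAddd
AA^Add
AdddAd
ddddAd
ddAAdd
dddddd
dddddd
k=32  dddddd
dAAddd
A<dAdd
AdddAd
ddddAd
ddAAdd
dddddd
dddddd
k=33  dddddd
dAAddd
AddAdd
AvddAd
ddddAd
ddAAdd
dddddd
dddddd
k=34  dddddd
dAAddd
AddAdd
<AddAd
ddddAd
ddAAdd
dddddd
dddddd
k=35  dddddd
dAAddd
AddAdd
dAddAd
vdddAd
ddAAdd
dddddd
dddddd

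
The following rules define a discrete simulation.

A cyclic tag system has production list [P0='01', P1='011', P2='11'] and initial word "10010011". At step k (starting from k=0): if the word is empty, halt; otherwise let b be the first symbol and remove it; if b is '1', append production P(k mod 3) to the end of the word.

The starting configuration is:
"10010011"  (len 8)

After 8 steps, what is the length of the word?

9

step 0: "10010011"  (len 8)
step 1: "001001101"  (len 9)
step 2: "01001101"  (len 8)
step 3: "1001101"  (len 7)
step 4: "00110101"  (len 8)
step 5: "0110101"  (len 7)
step 6: "110101"  (len 6)
step 7: "1010101"  (len 7)
step 8: "010101011"  (len 9)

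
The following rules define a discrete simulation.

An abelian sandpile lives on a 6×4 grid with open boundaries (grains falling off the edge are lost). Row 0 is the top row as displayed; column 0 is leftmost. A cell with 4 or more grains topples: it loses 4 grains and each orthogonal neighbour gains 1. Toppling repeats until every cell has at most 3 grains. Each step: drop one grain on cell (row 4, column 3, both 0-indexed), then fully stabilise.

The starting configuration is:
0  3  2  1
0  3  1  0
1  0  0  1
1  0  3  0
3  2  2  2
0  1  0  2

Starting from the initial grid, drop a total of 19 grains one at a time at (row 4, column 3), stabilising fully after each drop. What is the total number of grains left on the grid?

k=0  0  3  2  1
0  3  1  0
1  0  0  1
1  0  3  0
3  2  2  2
0  1  0  2
k=1  0  3  2  1
0  3  1  0
1  0  0  1
1  0  3  0
3  2  2  3
0  1  0  2
k=2  0  3  2  1
0  3  1  0
1  0  0  1
1  0  3  1
3  2  3  0
0  1  0  3
k=3  0  3  2  1
0  3  1  0
1  0  0  1
1  0  3  1
3  2  3  1
0  1  0  3
k=4  0  3  2  1
0  3  1  0
1  0  0  1
1  0  3  1
3  2  3  2
0  1  0  3
k=5  0  3  2  1
0  3  1  0
1  0  0  1
1  0  3  1
3  2  3  3
0  1  0  3
k=6  0  3  2  1
0  3  1  0
1  0  1  1
1  1  0  3
3  3  1  2
0  1  2  0
k=7  0  3  2  1
0  3  1  0
1  0  1  1
1  1  0  3
3  3  1  3
0  1  2  0
k=8  0  3  2  1
0  3  1  0
1  0  1  2
1  1  1  0
3  3  2  1
0  1  2  1
k=9  0  3  2  1
0  3  1  0
1  0  1  2
1  1  1  0
3  3  2  2
0  1  2  1
k=10  0  3  2  1
0  3  1  0
1  0  1  2
1  1  1  0
3  3  2  3
0  1  2  1
k=11  0  3  2  1
0  3  1  0
1  0  1  2
1  1  1  1
3  3  3  0
0  1  2  2
k=12  0  3  2  1
0  3  1  0
1  0  1  2
1  1  1  1
3  3  3  1
0  1  2  2
k=13  0  3  2  1
0  3  1  0
1  0  1  2
1  1  1  1
3  3  3  2
0  1  2  2
k=14  0  3  2  1
0  3  1  0
1  0  1  2
1  1  1  1
3  3  3  3
0  1  2  2
k=15  0  3  2  1
0  3  1  0
1  0  1  2
2  2  2  2
0  1  1  1
1  2  3  3
k=16  0  3  2  1
0  3  1  0
1  0  1  2
2  2  2  2
0  1  1  2
1  2  3  3
k=17  0  3  2  1
0  3  1  0
1  0  1  2
2  2  2  2
0  1  1  3
1  2  3  3
k=18  0  3  2  1
0  3  1  0
1  0  1  2
2  2  2  3
0  1  3  1
1  3  0  1
k=19  0  3  2  1
0  3  1  0
1  0  1  2
2  2  2  3
0  1  3  2
1  3  0  1

34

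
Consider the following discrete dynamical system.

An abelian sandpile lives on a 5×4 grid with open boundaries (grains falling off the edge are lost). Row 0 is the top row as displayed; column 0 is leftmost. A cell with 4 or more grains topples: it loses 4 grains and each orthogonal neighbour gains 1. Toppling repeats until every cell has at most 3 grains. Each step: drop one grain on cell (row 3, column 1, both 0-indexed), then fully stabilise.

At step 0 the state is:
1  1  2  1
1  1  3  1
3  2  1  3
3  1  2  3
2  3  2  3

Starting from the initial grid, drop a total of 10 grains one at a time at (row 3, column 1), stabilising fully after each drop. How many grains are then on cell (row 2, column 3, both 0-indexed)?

1

k=0  1  1  2  1
1  1  3  1
3  2  1  3
3  1  2  3
2  3  2  3
k=1  1  1  2  1
1  1  3  1
3  2  1  3
3  2  2  3
2  3  2  3
k=2  1  1  2  1
1  1  3  1
3  2  1  3
3  3  2  3
2  3  2  3
k=3  1  1  2  1
2  2  3  1
1  0  2  3
2  3  3  3
0  1  3  3
k=4  1  1  3  1
2  3  0  3
1  2  1  1
3  1  3  2
0  3  1  1
k=5  1  1  3  1
2  3  0  3
1  2  1  1
3  2  3  2
0  3  1  1
k=6  1  1  3  1
2  3  0  3
1  2  1  1
3  3  3  2
0  3  1  1
k=7  1  1  3  1
2  3  0  3
2  3  2  1
0  3  0  3
2  0  3  1
k=8  1  2  3  1
3  0  1  3
3  1  3  1
1  1  1  3
2  1  3  1
k=9  1  2  3  1
3  0  1  3
3  1  3  1
1  2  1  3
2  1  3  1
k=10  1  2  3  1
3  0  1  3
3  1  3  1
1  3  1  3
2  1  3  1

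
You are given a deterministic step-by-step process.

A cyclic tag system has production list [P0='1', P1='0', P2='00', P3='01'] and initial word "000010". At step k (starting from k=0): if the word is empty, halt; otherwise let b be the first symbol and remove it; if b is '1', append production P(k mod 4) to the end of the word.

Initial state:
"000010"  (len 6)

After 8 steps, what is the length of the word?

0) "000010"  (len 6)
1) "00010"  (len 5)
2) "0010"  (len 4)
3) "010"  (len 3)
4) "10"  (len 2)
5) "01"  (len 2)
6) "1"  (len 1)
7) "00"  (len 2)
8) "0"  (len 1)

1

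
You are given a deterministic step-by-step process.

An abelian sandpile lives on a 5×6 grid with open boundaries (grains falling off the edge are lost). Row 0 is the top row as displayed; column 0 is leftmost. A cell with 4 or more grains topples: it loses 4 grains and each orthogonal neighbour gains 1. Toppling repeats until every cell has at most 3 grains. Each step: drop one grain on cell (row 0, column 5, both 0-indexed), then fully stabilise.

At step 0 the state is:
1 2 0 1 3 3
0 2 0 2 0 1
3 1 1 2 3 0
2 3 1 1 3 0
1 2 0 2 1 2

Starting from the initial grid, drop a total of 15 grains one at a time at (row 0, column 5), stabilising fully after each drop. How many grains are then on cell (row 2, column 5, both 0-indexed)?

1

0) 1 2 0 1 3 3
0 2 0 2 0 1
3 1 1 2 3 0
2 3 1 1 3 0
1 2 0 2 1 2
1) 1 2 0 2 0 1
0 2 0 2 1 2
3 1 1 2 3 0
2 3 1 1 3 0
1 2 0 2 1 2
2) 1 2 0 2 0 2
0 2 0 2 1 2
3 1 1 2 3 0
2 3 1 1 3 0
1 2 0 2 1 2
3) 1 2 0 2 0 3
0 2 0 2 1 2
3 1 1 2 3 0
2 3 1 1 3 0
1 2 0 2 1 2
4) 1 2 0 2 1 0
0 2 0 2 1 3
3 1 1 2 3 0
2 3 1 1 3 0
1 2 0 2 1 2
5) 1 2 0 2 1 1
0 2 0 2 1 3
3 1 1 2 3 0
2 3 1 1 3 0
1 2 0 2 1 2
6) 1 2 0 2 1 2
0 2 0 2 1 3
3 1 1 2 3 0
2 3 1 1 3 0
1 2 0 2 1 2
7) 1 2 0 2 1 3
0 2 0 2 1 3
3 1 1 2 3 0
2 3 1 1 3 0
1 2 0 2 1 2
8) 1 2 0 2 2 1
0 2 0 2 2 0
3 1 1 2 3 1
2 3 1 1 3 0
1 2 0 2 1 2
9) 1 2 0 2 2 2
0 2 0 2 2 0
3 1 1 2 3 1
2 3 1 1 3 0
1 2 0 2 1 2
10) 1 2 0 2 2 3
0 2 0 2 2 0
3 1 1 2 3 1
2 3 1 1 3 0
1 2 0 2 1 2
11) 1 2 0 2 3 0
0 2 0 2 2 1
3 1 1 2 3 1
2 3 1 1 3 0
1 2 0 2 1 2
12) 1 2 0 2 3 1
0 2 0 2 2 1
3 1 1 2 3 1
2 3 1 1 3 0
1 2 0 2 1 2
13) 1 2 0 2 3 2
0 2 0 2 2 1
3 1 1 2 3 1
2 3 1 1 3 0
1 2 0 2 1 2
14) 1 2 0 2 3 3
0 2 0 2 2 1
3 1 1 2 3 1
2 3 1 1 3 0
1 2 0 2 1 2
15) 1 2 0 3 0 1
0 2 0 2 3 2
3 1 1 2 3 1
2 3 1 1 3 0
1 2 0 2 1 2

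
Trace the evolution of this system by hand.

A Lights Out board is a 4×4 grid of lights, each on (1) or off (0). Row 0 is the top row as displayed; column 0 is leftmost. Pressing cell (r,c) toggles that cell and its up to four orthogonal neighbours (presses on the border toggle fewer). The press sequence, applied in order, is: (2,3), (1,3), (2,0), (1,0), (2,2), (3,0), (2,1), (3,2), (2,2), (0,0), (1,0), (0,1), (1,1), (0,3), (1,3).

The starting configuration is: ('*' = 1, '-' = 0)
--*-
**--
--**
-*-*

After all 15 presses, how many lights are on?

8

0) --*-
**--
--**
-*-*
1) --*-
**-*
----
-*--
2) --**
***-
---*
-*--
3) --**
-**-
**-*
**--
4) *-**
*-*-
-*-*
**--
5) *-**
*---
--*-
***-
6) *-**
*---
*-*-
--*-
7) *-**
**--
-*--
-**-
8) *-**
**--
-**-
---*
9) *-**
***-
---*
--**
10) -***
-**-
---*
--**
11) ****
*-*-
*--*
--**
12) ---*
***-
*--*
--**
13) -*-*
----
**-*
--**
14) -**-
---*
**-*
--**
15) -***
--*-
**--
--**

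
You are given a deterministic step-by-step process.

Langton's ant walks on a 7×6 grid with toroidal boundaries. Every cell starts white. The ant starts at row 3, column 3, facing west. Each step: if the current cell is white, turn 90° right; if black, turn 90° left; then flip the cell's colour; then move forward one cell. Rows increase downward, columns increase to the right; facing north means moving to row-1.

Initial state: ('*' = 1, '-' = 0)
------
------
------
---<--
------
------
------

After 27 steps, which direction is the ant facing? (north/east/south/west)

south

step 0: ------
------
------
---<--
------
------
------
step 1: ------
------
---^--
---*--
------
------
------
step 2: ------
------
---*>-
---*--
------
------
------
step 3: ------
------
---**-
---*v-
------
------
------
step 4: ------
------
---**-
---<*-
------
------
------
step 5: ------
------
---**-
----*-
---v--
------
------
step 6: ------
------
---**-
----*-
--<*--
------
------
step 7: ------
------
---**-
--^-*-
--**--
------
------
step 8: ------
------
---**-
--*>*-
--**--
------
------
step 9: ------
------
---**-
--***-
--*v--
------
------
step 10: ------
------
---**-
--***-
--*->-
------
------
step 11: ------
------
---**-
--***-
--*-*-
----v-
------
step 12: ------
------
---**-
--***-
--*-*-
---<*-
------
step 13: ------
------
---**-
--***-
--*^*-
---**-
------
step 14: ------
------
---**-
--***-
--**>-
---**-
------
step 15: ------
------
---**-
--**^-
--**--
---**-
------
step 16: ------
------
---**-
--*<--
--**--
---**-
------
step 17: ------
------
---**-
--*---
--*v--
---**-
------
step 18: ------
------
---**-
--*---
--*->-
---**-
------
step 19: ------
------
---**-
--*---
--*-*-
---*v-
------
step 20: ------
------
---**-
--*---
--*-*-
---*->
------
step 21: ------
------
---**-
--*---
--*-*-
---*-*
-----v
step 22: ------
------
---**-
--*---
--*-*-
---*-*
----<*
step 23: ------
------
---**-
--*---
--*-*-
---*^*
----**
step 24: ------
------
---**-
--*---
--*-*-
---**>
----**
step 25: ------
------
---**-
--*---
--*-*^
---**-
----**
step 26: ------
------
---**-
--*---
>-*-**
---**-
----**
step 27: ------
------
---**-
--*---
*-*-**
v--**-
----**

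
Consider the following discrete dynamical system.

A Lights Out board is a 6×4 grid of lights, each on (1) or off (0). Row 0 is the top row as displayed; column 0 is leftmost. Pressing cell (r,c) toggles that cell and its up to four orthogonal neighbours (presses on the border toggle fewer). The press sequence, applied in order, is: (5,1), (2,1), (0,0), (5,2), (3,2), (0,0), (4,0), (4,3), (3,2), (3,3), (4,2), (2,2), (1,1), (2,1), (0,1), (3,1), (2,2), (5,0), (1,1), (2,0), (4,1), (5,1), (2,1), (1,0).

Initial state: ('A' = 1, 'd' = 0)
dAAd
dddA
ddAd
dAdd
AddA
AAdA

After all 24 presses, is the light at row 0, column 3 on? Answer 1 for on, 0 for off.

k=0  dAAd
dddA
ddAd
dAdd
AddA
AAdA
k=1  dAAd
dddA
ddAd
dAdd
AAdA
ddAA
k=2  dAAd
dAdA
AAdd
dddd
AAdA
ddAA
k=3  AdAd
AAdA
AAdd
dddd
AAdA
ddAA
k=4  AdAd
AAdA
AAdd
dddd
AAAA
dAdd
k=5  AdAd
AAdA
AAAd
dAAA
AAdA
dAdd
k=6  dAAd
dAdA
AAAd
dAAA
AAdA
dAdd
k=7  dAAd
dAdA
AAAd
AAAA
dddA
AAdd
k=8  dAAd
dAdA
AAAd
AAAd
ddAd
AAdA
k=9  dAAd
dAdA
AAdd
AddA
dddd
AAdA
k=10  dAAd
dAdA
AAdA
AdAd
dddA
AAdA
k=11  dAAd
dAdA
AAdA
Addd
dAAd
AAAA
k=12  dAAd
dAAA
AdAd
AdAd
dAAd
AAAA
k=13  ddAd
AddA
AAAd
AdAd
dAAd
AAAA
k=14  ddAd
AAdA
dddd
AAAd
dAAd
AAAA
k=15  AAdd
AddA
dddd
AAAd
dAAd
AAAA
k=16  AAdd
AddA
dAdd
dddd
ddAd
AAAA
k=17  AAdd
AdAA
ddAA
ddAd
ddAd
AAAA
k=18  AAdd
AdAA
ddAA
ddAd
AdAd
ddAA
k=19  Addd
dAdA
dAAA
ddAd
AdAd
ddAA
k=20  Addd
AAdA
AdAA
AdAd
AdAd
ddAA
k=21  Addd
AAdA
AdAA
AAAd
dAdd
dAAA
k=22  Addd
AAdA
AdAA
AAAd
dddd
AddA
k=23  Addd
AddA
dAdA
AdAd
dddd
AddA
k=24  dddd
dAdA
AAdA
AdAd
dddd
AddA

0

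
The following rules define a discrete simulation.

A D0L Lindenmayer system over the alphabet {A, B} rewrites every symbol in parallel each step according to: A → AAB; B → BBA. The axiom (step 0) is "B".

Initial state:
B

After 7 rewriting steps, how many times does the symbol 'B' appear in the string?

1094

t=0: B
t=1: BBA
t=2: BBABBAAAB
t=3: BBABBAAABBBABBAAABAABAABBBA
t=4: BBABBAAABBBABBAAABAABAABBBABBABBAAABBBABBAAABAABAABBBAAABAABBBAAABAABBBABBABBAAAB
t=5: BBABBAAABBBABBAAABAABAABBBABBABBAAABBBABBAAABAABAABBBAAABA…AAABAABAABBBAAABAABBBABBABBAAABBBABBAAABBBABBAAABAABAABBBA  (len 243)
t=6: BBABBAAABBBABBAAABAABAABBBABBABBAAABBBABBAAABAABAABBBAAABA…BBBABBABBAAABBBABBAAABAABAABBBAAABAABBBAAABAABBBABBABBAAAB  (len 729)
t=7: BBABBAAABBBABBAAABAABAABBBABBABBAAABBBABBAAABAABAABBBAAABA…AAABAABAABBBAAABAABBBABBABBAAABBBABBAAABBBABBAAABAABAABBBA  (len 2187)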